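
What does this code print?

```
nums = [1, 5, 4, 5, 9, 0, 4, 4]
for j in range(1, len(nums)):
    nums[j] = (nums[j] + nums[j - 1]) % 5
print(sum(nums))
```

j=1: nums[1] = (5+1)%5 = 1 → [1, 1, 4, 5, 9, 0, 4, 4]
j=2: nums[2] = (4+1)%5 = 0 → [1, 1, 0, 5, 9, 0, 4, 4]
j=3: nums[3] = (5+0)%5 = 0 → [1, 1, 0, 0, 9, 0, 4, 4]
j=4: nums[4] = (9+0)%5 = 4 → [1, 1, 0, 0, 4, 0, 4, 4]
j=5: nums[5] = (0+4)%5 = 4 → [1, 1, 0, 0, 4, 4, 4, 4]
j=6: nums[6] = (4+4)%5 = 3 → [1, 1, 0, 0, 4, 4, 3, 4]
j=7: nums[7] = (4+3)%5 = 2 → [1, 1, 0, 0, 4, 4, 3, 2]
sum = 15

15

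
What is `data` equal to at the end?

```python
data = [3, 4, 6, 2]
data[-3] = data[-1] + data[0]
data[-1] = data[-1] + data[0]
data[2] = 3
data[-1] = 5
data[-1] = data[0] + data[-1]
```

data[-3] = data[-1]+data[0] = 2+3 = 5 → [3, 5, 6, 2]
data[-1] = data[-1]+data[0] = 2+3 = 5 → [3, 5, 6, 5]
data[2] = 3 → [3, 5, 3, 5]
data[-1] = 5 → [3, 5, 3, 5]
data[-1] = data[0]+data[-1] = 3+5 = 8 → [3, 5, 3, 8]

[3, 5, 3, 8]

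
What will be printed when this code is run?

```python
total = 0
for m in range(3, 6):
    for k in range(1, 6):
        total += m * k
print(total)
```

m=3,k=1: total = 0+3 = 3
m=3,k=2: total = 3+6 = 9
m=3,k=3: total = 9+9 = 18
m=3,k=4: total = 18+12 = 30
m=3,k=5: total = 30+15 = 45
m=4,k=1: total = 45+4 = 49
m=4,k=2: total = 49+8 = 57
m=4,k=3: total = 57+12 = 69
m=4,k=4: total = 69+16 = 85
m=4,k=5: total = 85+20 = 105
m=5,k=1: total = 105+5 = 110
m=5,k=2: total = 110+10 = 120
m=5,k=3: total = 120+15 = 135
m=5,k=4: total = 135+20 = 155
m=5,k=5: total = 155+25 = 180

180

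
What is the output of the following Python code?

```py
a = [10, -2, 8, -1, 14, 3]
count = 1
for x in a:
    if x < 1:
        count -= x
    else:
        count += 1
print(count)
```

x=10: not <1, count = 1+1 = 2
x=-2: <1, count = 2-(-2) = 4
x=8: not <1, count = 4+1 = 5
x=-1: <1, count = 5-(-1) = 6
x=14: not <1, count = 6+1 = 7
x=3: not <1, count = 7+1 = 8

8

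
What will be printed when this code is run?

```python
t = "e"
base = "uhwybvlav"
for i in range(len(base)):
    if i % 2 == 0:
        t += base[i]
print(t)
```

euwblv

i=0: add 'u' → 'eu'
i=1: skip
i=2: add 'w' → 'euw'
i=3: skip
i=4: add 'b' → 'euwb'
i=5: skip
i=6: add 'l' → 'euwbl'
i=7: skip
i=8: add 'v' → 'euwblv'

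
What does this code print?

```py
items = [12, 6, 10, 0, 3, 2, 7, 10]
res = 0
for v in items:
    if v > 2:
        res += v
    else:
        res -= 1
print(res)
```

46

v=12: >2, res = 0+12 = 12
v=6: >2, res = 12+6 = 18
v=10: >2, res = 18+10 = 28
v=0: not >2, res = 28-1 = 27
v=3: >2, res = 27+3 = 30
v=2: not >2, res = 30-1 = 29
v=7: >2, res = 29+7 = 36
v=10: >2, res = 36+10 = 46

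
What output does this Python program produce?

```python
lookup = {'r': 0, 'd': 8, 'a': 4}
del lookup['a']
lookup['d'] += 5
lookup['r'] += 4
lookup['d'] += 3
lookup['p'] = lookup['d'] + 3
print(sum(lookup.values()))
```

del 'a' → {'r': 0, 'd': 8}
lookup['d'] = 8+5 = 13 → {'r': 0, 'd': 13}
lookup['r'] = 0+4 = 4 → {'r': 4, 'd': 13}
lookup['d'] = 13+3 = 16 → {'r': 4, 'd': 16}
lookup['p'] = lookup['d']+3 = 19 → {'r': 4, 'd': 16, 'p': 19}
sum of values = 39

39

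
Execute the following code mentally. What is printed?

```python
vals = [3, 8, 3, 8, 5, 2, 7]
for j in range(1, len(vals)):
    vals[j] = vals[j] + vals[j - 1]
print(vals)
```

[3, 11, 14, 22, 27, 29, 36]

j=1: vals[1] = 8+3 = 11 → [3, 11, 3, 8, 5, 2, 7]
j=2: vals[2] = 3+11 = 14 → [3, 11, 14, 8, 5, 2, 7]
j=3: vals[3] = 8+14 = 22 → [3, 11, 14, 22, 5, 2, 7]
j=4: vals[4] = 5+22 = 27 → [3, 11, 14, 22, 27, 2, 7]
j=5: vals[5] = 2+27 = 29 → [3, 11, 14, 22, 27, 29, 7]
j=6: vals[6] = 7+29 = 36 → [3, 11, 14, 22, 27, 29, 36]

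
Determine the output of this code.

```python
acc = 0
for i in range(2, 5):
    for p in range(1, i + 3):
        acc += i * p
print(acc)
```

i=2,p=1: acc = 0+2 = 2
i=2,p=2: acc = 2+4 = 6
i=2,p=3: acc = 6+6 = 12
i=2,p=4: acc = 12+8 = 20
i=3,p=1: acc = 20+3 = 23
i=3,p=2: acc = 23+6 = 29
i=3,p=3: acc = 29+9 = 38
i=3,p=4: acc = 38+12 = 50
i=3,p=5: acc = 50+15 = 65
i=4,p=1: acc = 65+4 = 69
i=4,p=2: acc = 69+8 = 77
i=4,p=3: acc = 77+12 = 89
i=4,p=4: acc = 89+16 = 105
i=4,p=5: acc = 105+20 = 125
i=4,p=6: acc = 125+24 = 149

149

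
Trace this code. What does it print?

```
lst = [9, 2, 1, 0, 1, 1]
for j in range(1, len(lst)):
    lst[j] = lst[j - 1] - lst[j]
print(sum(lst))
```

37

j=1: lst[1] = 9-2 = 7 → [9, 7, 1, 0, 1, 1]
j=2: lst[2] = 7-1 = 6 → [9, 7, 6, 0, 1, 1]
j=3: lst[3] = 6-0 = 6 → [9, 7, 6, 6, 1, 1]
j=4: lst[4] = 6-1 = 5 → [9, 7, 6, 6, 5, 1]
j=5: lst[5] = 5-1 = 4 → [9, 7, 6, 6, 5, 4]
sum = 37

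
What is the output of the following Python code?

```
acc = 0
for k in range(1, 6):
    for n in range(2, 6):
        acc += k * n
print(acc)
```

k=1,n=2: acc = 0+2 = 2
k=1,n=3: acc = 2+3 = 5
k=1,n=4: acc = 5+4 = 9
k=1,n=5: acc = 9+5 = 14
k=2,n=2: acc = 14+4 = 18
k=2,n=3: acc = 18+6 = 24
k=2,n=4: acc = 24+8 = 32
k=2,n=5: acc = 32+10 = 42
k=3,n=2: acc = 42+6 = 48
k=3,n=3: acc = 48+9 = 57
k=3,n=4: acc = 57+12 = 69
k=3,n=5: acc = 69+15 = 84
k=4,n=2: acc = 84+8 = 92
k=4,n=3: acc = 92+12 = 104
k=4,n=4: acc = 104+16 = 120
k=4,n=5: acc = 120+20 = 140
k=5,n=2: acc = 140+10 = 150
k=5,n=3: acc = 150+15 = 165
k=5,n=4: acc = 165+20 = 185
k=5,n=5: acc = 185+25 = 210

210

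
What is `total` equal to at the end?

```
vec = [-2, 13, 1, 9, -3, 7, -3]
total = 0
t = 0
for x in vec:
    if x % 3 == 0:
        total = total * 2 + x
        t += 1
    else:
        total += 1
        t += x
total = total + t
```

x=-2: not %3==0, total = 0+1 = 1; t=-2
x=13: not %3==0, total = 1+1 = 2; t=11
x=1: not %3==0, total = 2+1 = 3; t=12
x=9: %3==0, total = 3*2+9 = 15; t=13
x=-3: %3==0, total = 15*2+(-3) = 27; t=14
x=7: not %3==0, total = 27+1 = 28; t=21
x=-3: %3==0, total = 28*2+(-3) = 53; t=22
total+t = 53+22 = 75

75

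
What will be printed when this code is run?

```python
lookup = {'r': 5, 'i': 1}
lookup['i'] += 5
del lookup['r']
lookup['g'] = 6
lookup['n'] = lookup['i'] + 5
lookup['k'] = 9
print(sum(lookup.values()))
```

32

lookup['i'] = 1+5 = 6 → {'r': 5, 'i': 6}
del 'r' → {'i': 6}
lookup['g'] = 6 → {'i': 6, 'g': 6}
lookup['n'] = lookup['i']+5 = 11 → {'i': 6, 'g': 6, 'n': 11}
lookup['k'] = 9 → {'i': 6, 'g': 6, 'n': 11, 'k': 9}
sum of values = 32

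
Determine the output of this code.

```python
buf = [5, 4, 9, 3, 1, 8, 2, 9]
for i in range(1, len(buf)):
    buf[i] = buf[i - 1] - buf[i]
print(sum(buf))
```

i=1: buf[1] = 5-4 = 1 → [5, 1, 9, 3, 1, 8, 2, 9]
i=2: buf[2] = 1-9 = -8 → [5, 1, -8, 3, 1, 8, 2, 9]
i=3: buf[3] = (-8)-3 = -11 → [5, 1, -8, -11, 1, 8, 2, 9]
i=4: buf[4] = (-11)-1 = -12 → [5, 1, -8, -11, -12, 8, 2, 9]
i=5: buf[5] = (-12)-8 = -20 → [5, 1, -8, -11, -12, -20, 2, 9]
i=6: buf[6] = (-20)-2 = -22 → [5, 1, -8, -11, -12, -20, -22, 9]
i=7: buf[7] = (-22)-9 = -31 → [5, 1, -8, -11, -12, -20, -22, -31]
sum = -98

-98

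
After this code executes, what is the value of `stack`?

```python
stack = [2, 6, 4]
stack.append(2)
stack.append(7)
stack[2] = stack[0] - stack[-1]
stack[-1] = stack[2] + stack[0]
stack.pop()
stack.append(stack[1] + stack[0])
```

append 2 → [2, 6, 4, 2]
append 7 → [2, 6, 4, 2, 7]
stack[2] = stack[0]-stack[-1] = 2-7 = -5 → [2, 6, -5, 2, 7]
stack[-1] = stack[2]+stack[0] = (-5)+2 = -3 → [2, 6, -5, 2, -3]
pop() removes -3 → [2, 6, -5, 2]
append stack[1]+stack[0] = 6+2 = 8 → [2, 6, -5, 2, 8]

[2, 6, -5, 2, 8]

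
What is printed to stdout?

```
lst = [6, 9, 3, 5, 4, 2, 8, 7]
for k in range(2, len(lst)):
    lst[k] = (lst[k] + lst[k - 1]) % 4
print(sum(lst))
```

25

k=2: lst[2] = (3+9)%4 = 0 → [6, 9, 0, 5, 4, 2, 8, 7]
k=3: lst[3] = (5+0)%4 = 1 → [6, 9, 0, 1, 4, 2, 8, 7]
k=4: lst[4] = (4+1)%4 = 1 → [6, 9, 0, 1, 1, 2, 8, 7]
k=5: lst[5] = (2+1)%4 = 3 → [6, 9, 0, 1, 1, 3, 8, 7]
k=6: lst[6] = (8+3)%4 = 3 → [6, 9, 0, 1, 1, 3, 3, 7]
k=7: lst[7] = (7+3)%4 = 2 → [6, 9, 0, 1, 1, 3, 3, 2]
sum = 25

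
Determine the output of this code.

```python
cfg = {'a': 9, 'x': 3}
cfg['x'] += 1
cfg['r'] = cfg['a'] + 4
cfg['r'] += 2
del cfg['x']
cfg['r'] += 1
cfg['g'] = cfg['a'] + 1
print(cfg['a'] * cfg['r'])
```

144

cfg['x'] = 3+1 = 4 → {'a': 9, 'x': 4}
cfg['r'] = cfg['a']+4 = 13 → {'a': 9, 'x': 4, 'r': 13}
cfg['r'] = 13+2 = 15 → {'a': 9, 'x': 4, 'r': 15}
del 'x' → {'a': 9, 'r': 15}
cfg['r'] = 15+1 = 16 → {'a': 9, 'r': 16}
cfg['g'] = cfg['a']+1 = 10 → {'a': 9, 'r': 16, 'g': 10}
cfg['a']*cfg['r'] = 9*16 = 144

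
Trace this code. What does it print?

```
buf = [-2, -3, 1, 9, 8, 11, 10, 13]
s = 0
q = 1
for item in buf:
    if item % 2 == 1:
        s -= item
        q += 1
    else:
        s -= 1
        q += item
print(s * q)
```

-748

item=-2: not odd, s = 0-1 = -1; q=-1
item=-3: odd, s = (-1)-(-3) = 2; q=0
item=1: odd, s = 2-1 = 1; q=1
item=9: odd, s = 1-9 = -8; q=2
item=8: not odd, s = (-8)-1 = -9; q=10
item=11: odd, s = (-9)-11 = -20; q=11
item=10: not odd, s = (-20)-1 = -21; q=21
item=13: odd, s = (-21)-13 = -34; q=22
s*q = (-34)*22 = -748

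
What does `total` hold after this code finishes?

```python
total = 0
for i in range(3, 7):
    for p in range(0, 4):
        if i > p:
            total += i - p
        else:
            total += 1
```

49

i=3,p=0: 3>0, total = 0+3 = 3
i=3,p=1: 3>1, total = 3+2 = 5
i=3,p=2: 3>2, total = 5+1 = 6
i=3,p=3: not 3>3, total = 6+1 = 7
i=4,p=0: 4>0, total = 7+4 = 11
i=4,p=1: 4>1, total = 11+3 = 14
i=4,p=2: 4>2, total = 14+2 = 16
i=4,p=3: 4>3, total = 16+1 = 17
i=5,p=0: 5>0, total = 17+5 = 22
i=5,p=1: 5>1, total = 22+4 = 26
i=5,p=2: 5>2, total = 26+3 = 29
i=5,p=3: 5>3, total = 29+2 = 31
i=6,p=0: 6>0, total = 31+6 = 37
i=6,p=1: 6>1, total = 37+5 = 42
i=6,p=2: 6>2, total = 42+4 = 46
i=6,p=3: 6>3, total = 46+3 = 49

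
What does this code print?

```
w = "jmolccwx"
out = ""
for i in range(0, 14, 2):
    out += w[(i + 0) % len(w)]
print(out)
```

i=0: add w[0]='j' → 'j'
i=2: add w[2]='o' → 'jo'
i=4: add w[4]='c' → 'joc'
i=6: add w[6]='w' → 'jocw'
i=8: add w[0]='j' → 'jocwj'
i=10: add w[2]='o' → 'jocwjo'
i=12: add w[4]='c' → 'jocwjoc'

jocwjoc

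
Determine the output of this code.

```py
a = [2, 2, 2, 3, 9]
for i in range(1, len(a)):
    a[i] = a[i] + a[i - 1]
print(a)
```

[2, 4, 6, 9, 18]

i=1: a[1] = 2+2 = 4 → [2, 4, 2, 3, 9]
i=2: a[2] = 2+4 = 6 → [2, 4, 6, 3, 9]
i=3: a[3] = 3+6 = 9 → [2, 4, 6, 9, 9]
i=4: a[4] = 9+9 = 18 → [2, 4, 6, 9, 18]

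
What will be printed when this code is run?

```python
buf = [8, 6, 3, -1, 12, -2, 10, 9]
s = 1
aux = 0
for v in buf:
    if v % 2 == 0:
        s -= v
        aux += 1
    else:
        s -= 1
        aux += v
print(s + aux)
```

v=8: even, s = 1-8 = -7; aux=1
v=6: even, s = (-7)-6 = -13; aux=2
v=3: not even, s = (-13)-1 = -14; aux=5
v=-1: not even, s = (-14)-1 = -15; aux=4
v=12: even, s = (-15)-12 = -27; aux=5
v=-2: even, s = (-27)-(-2) = -25; aux=6
v=10: even, s = (-25)-10 = -35; aux=7
v=9: not even, s = (-35)-1 = -36; aux=16
s+aux = (-36)+16 = -20

-20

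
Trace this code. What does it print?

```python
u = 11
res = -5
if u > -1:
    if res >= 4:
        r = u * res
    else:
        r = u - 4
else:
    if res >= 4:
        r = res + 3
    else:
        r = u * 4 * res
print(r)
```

7

u=11, res=-5
u > -1 is True; res >= 4 is False
→ r = u - 4 = 7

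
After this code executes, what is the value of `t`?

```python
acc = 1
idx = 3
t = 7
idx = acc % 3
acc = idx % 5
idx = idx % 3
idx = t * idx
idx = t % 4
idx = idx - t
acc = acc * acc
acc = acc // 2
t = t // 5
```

idx = 1%3 = 1
acc = 1%5 = 1
idx = 1%3 = 1
idx = 7*1 = 7
idx = 7%4 = 3
idx = 3-7 = -4
acc = 1*1 = 1
acc = 1//2 = 0
t = 7//5 = 1

1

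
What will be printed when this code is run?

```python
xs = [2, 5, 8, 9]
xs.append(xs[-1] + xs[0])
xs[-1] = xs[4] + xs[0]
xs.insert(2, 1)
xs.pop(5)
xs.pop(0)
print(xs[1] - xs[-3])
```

0

append xs[-1]+xs[0] = 9+2 = 11 → [2, 5, 8, 9, 11]
xs[-1] = xs[4]+xs[0] = 11+2 = 13 → [2, 5, 8, 9, 13]
insert 1 at 2 → [2, 5, 1, 8, 9, 13]
pop(5) removes 13 → [2, 5, 1, 8, 9]
pop(0) removes 2 → [5, 1, 8, 9]
xs[1]-xs[-3] = 1-1 = 0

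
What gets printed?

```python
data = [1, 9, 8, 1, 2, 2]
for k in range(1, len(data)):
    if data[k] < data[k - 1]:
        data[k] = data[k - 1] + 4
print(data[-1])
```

k=1: 9>=1, unchanged → [1, 9, 8, 1, 2, 2]
k=2: 8<9, data[2] = 9+4 = 13 → [1, 9, 13, 1, 2, 2]
k=3: 1<13, data[3] = 13+4 = 17 → [1, 9, 13, 17, 2, 2]
k=4: 2<17, data[4] = 17+4 = 21 → [1, 9, 13, 17, 21, 2]
k=5: 2<21, data[5] = 21+4 = 25 → [1, 9, 13, 17, 21, 25]

25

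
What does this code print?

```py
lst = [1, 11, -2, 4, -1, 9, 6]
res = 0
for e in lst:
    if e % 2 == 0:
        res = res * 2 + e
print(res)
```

6

e=1: not even
e=11: not even
e=-2: even, res = 0*2+(-2) = -2
e=4: even, res = (-2)*2+4 = 0
e=-1: not even
e=9: not even
e=6: even, res = 0*2+6 = 6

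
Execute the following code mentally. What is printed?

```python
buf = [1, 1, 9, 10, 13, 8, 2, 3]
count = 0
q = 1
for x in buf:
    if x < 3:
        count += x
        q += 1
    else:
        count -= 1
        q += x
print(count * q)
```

-47

x=1: <3, count = 0+1 = 1; q=2
x=1: <3, count = 1+1 = 2; q=3
x=9: not <3, count = 2-1 = 1; q=12
x=10: not <3, count = 1-1 = 0; q=22
x=13: not <3, count = 0-1 = -1; q=35
x=8: not <3, count = (-1)-1 = -2; q=43
x=2: <3, count = (-2)+2 = 0; q=44
x=3: not <3, count = 0-1 = -1; q=47
count*q = (-1)*47 = -47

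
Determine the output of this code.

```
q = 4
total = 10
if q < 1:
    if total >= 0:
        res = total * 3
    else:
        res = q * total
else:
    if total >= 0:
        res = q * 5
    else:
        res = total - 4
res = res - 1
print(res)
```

q=4, total=10
q < 1 is False; total >= 0 is True
→ res = q * 5 = 20
res = 20-1 = 19

19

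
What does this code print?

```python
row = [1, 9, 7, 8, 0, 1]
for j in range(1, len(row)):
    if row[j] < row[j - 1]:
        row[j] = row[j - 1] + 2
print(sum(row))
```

66

j=1: 9>=1, unchanged → [1, 9, 7, 8, 0, 1]
j=2: 7<9, row[2] = 9+2 = 11 → [1, 9, 11, 8, 0, 1]
j=3: 8<11, row[3] = 11+2 = 13 → [1, 9, 11, 13, 0, 1]
j=4: 0<13, row[4] = 13+2 = 15 → [1, 9, 11, 13, 15, 1]
j=5: 1<15, row[5] = 15+2 = 17 → [1, 9, 11, 13, 15, 17]
sum = 66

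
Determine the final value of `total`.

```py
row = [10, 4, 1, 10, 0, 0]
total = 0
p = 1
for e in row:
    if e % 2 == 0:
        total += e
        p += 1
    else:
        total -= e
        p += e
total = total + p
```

30

e=10: even, total = 0+10 = 10; p=2
e=4: even, total = 10+4 = 14; p=3
e=1: not even, total = 14-1 = 13; p=4
e=10: even, total = 13+10 = 23; p=5
e=0: even, total = 23+0 = 23; p=6
e=0: even, total = 23+0 = 23; p=7
total+p = 23+7 = 30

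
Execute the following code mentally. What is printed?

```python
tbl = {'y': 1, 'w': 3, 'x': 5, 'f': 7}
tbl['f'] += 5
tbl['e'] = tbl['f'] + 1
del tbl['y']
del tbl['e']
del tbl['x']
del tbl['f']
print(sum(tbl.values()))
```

tbl['f'] = 7+5 = 12 → {'y': 1, 'w': 3, 'x': 5, 'f': 12}
tbl['e'] = tbl['f']+1 = 13 → {'y': 1, 'w': 3, 'x': 5, 'f': 12, 'e': 13}
del 'y' → {'w': 3, 'x': 5, 'f': 12, 'e': 13}
del 'e' → {'w': 3, 'x': 5, 'f': 12}
del 'x' → {'w': 3, 'f': 12}
del 'f' → {'w': 3}
sum of values = 3

3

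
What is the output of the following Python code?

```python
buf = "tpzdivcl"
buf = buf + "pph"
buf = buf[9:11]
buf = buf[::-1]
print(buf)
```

+ 'pph' → 'tpzdivclpph'
slice [9:11] → 'ph'
reverse → 'hp'

hp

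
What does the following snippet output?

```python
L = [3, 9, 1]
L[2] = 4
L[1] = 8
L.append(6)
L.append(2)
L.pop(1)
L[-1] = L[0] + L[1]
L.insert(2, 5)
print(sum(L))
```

L[2] = 4 → [3, 9, 4]
L[1] = 8 → [3, 8, 4]
append 6 → [3, 8, 4, 6]
append 2 → [3, 8, 4, 6, 2]
pop(1) removes 8 → [3, 4, 6, 2]
L[-1] = L[0]+L[1] = 3+4 = 7 → [3, 4, 6, 7]
insert 5 at 2 → [3, 4, 5, 6, 7]
sum = 25

25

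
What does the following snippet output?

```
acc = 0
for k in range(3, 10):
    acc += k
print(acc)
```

k=3: acc = 0+3 = 3
k=4: acc = 3+4 = 7
k=5: acc = 7+5 = 12
k=6: acc = 12+6 = 18
k=7: acc = 18+7 = 25
k=8: acc = 25+8 = 33
k=9: acc = 33+9 = 42

42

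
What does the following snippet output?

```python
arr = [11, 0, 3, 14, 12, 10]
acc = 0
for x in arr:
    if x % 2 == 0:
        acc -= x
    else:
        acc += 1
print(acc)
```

-34

x=11: not even, acc = 0+1 = 1
x=0: even, acc = 1-0 = 1
x=3: not even, acc = 1+1 = 2
x=14: even, acc = 2-14 = -12
x=12: even, acc = (-12)-12 = -24
x=10: even, acc = (-24)-10 = -34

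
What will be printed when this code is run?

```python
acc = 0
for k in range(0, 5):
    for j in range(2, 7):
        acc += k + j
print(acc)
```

k=0,j=2: acc = 0+2 = 2
k=0,j=3: acc = 2+3 = 5
k=0,j=4: acc = 5+4 = 9
k=0,j=5: acc = 9+5 = 14
k=0,j=6: acc = 14+6 = 20
k=1,j=2: acc = 20+3 = 23
k=1,j=3: acc = 23+4 = 27
k=1,j=4: acc = 27+5 = 32
k=1,j=5: acc = 32+6 = 38
k=1,j=6: acc = 38+7 = 45
k=2,j=2: acc = 45+4 = 49
k=2,j=3: acc = 49+5 = 54
k=2,j=4: acc = 54+6 = 60
k=2,j=5: acc = 60+7 = 67
k=2,j=6: acc = 67+8 = 75
k=3,j=2: acc = 75+5 = 80
k=3,j=3: acc = 80+6 = 86
k=3,j=4: acc = 86+7 = 93
k=3,j=5: acc = 93+8 = 101
k=3,j=6: acc = 101+9 = 110
k=4,j=2: acc = 110+6 = 116
k=4,j=3: acc = 116+7 = 123
k=4,j=4: acc = 123+8 = 131
k=4,j=5: acc = 131+9 = 140
k=4,j=6: acc = 140+10 = 150

150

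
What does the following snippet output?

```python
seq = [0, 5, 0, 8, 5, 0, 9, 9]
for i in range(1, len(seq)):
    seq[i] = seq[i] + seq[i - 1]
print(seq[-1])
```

36

i=1: seq[1] = 5+0 = 5 → [0, 5, 0, 8, 5, 0, 9, 9]
i=2: seq[2] = 0+5 = 5 → [0, 5, 5, 8, 5, 0, 9, 9]
i=3: seq[3] = 8+5 = 13 → [0, 5, 5, 13, 5, 0, 9, 9]
i=4: seq[4] = 5+13 = 18 → [0, 5, 5, 13, 18, 0, 9, 9]
i=5: seq[5] = 0+18 = 18 → [0, 5, 5, 13, 18, 18, 9, 9]
i=6: seq[6] = 9+18 = 27 → [0, 5, 5, 13, 18, 18, 27, 9]
i=7: seq[7] = 9+27 = 36 → [0, 5, 5, 13, 18, 18, 27, 36]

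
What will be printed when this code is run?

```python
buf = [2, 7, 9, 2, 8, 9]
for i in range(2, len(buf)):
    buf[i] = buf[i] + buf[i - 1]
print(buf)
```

i=2: buf[2] = 9+7 = 16 → [2, 7, 16, 2, 8, 9]
i=3: buf[3] = 2+16 = 18 → [2, 7, 16, 18, 8, 9]
i=4: buf[4] = 8+18 = 26 → [2, 7, 16, 18, 26, 9]
i=5: buf[5] = 9+26 = 35 → [2, 7, 16, 18, 26, 35]

[2, 7, 16, 18, 26, 35]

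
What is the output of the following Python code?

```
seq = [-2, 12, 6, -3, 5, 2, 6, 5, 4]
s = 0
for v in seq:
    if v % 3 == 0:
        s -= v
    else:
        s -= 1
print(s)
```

v=-2: not %3==0, s = 0-1 = -1
v=12: %3==0, s = (-1)-12 = -13
v=6: %3==0, s = (-13)-6 = -19
v=-3: %3==0, s = (-19)-(-3) = -16
v=5: not %3==0, s = (-16)-1 = -17
v=2: not %3==0, s = (-17)-1 = -18
v=6: %3==0, s = (-18)-6 = -24
v=5: not %3==0, s = (-24)-1 = -25
v=4: not %3==0, s = (-25)-1 = -26

-26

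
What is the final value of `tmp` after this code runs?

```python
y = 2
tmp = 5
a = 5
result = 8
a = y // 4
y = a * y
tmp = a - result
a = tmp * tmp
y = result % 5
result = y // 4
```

a = 2//4 = 0
y = 0*2 = 0
tmp = 0-8 = -8
a = (-8)*(-8) = 64
y = 8%5 = 3
result = 3//4 = 0

-8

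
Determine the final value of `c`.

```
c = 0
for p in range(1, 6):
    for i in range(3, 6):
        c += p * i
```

180

p=1,i=3: c = 0+3 = 3
p=1,i=4: c = 3+4 = 7
p=1,i=5: c = 7+5 = 12
p=2,i=3: c = 12+6 = 18
p=2,i=4: c = 18+8 = 26
p=2,i=5: c = 26+10 = 36
p=3,i=3: c = 36+9 = 45
p=3,i=4: c = 45+12 = 57
p=3,i=5: c = 57+15 = 72
p=4,i=3: c = 72+12 = 84
p=4,i=4: c = 84+16 = 100
p=4,i=5: c = 100+20 = 120
p=5,i=3: c = 120+15 = 135
p=5,i=4: c = 135+20 = 155
p=5,i=5: c = 155+25 = 180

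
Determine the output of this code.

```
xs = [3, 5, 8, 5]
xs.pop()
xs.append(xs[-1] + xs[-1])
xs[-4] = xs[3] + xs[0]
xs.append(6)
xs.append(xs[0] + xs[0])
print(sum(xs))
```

pop() removes 5 → [3, 5, 8]
append xs[-1]+xs[-1] = 8+8 = 16 → [3, 5, 8, 16]
xs[-4] = xs[3]+xs[0] = 16+3 = 19 → [19, 5, 8, 16]
append 6 → [19, 5, 8, 16, 6]
append xs[0]+xs[0] = 19+19 = 38 → [19, 5, 8, 16, 6, 38]
sum = 92

92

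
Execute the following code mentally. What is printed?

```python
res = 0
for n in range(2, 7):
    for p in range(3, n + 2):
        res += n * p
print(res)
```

n=2,p=3: res = 0+6 = 6
n=3,p=3: res = 6+9 = 15
n=3,p=4: res = 15+12 = 27
n=4,p=3: res = 27+12 = 39
n=4,p=4: res = 39+16 = 55
n=4,p=5: res = 55+20 = 75
n=5,p=3: res = 75+15 = 90
n=5,p=4: res = 90+20 = 110
n=5,p=5: res = 110+25 = 135
n=5,p=6: res = 135+30 = 165
n=6,p=3: res = 165+18 = 183
n=6,p=4: res = 183+24 = 207
n=6,p=5: res = 207+30 = 237
n=6,p=6: res = 237+36 = 273
n=6,p=7: res = 273+42 = 315

315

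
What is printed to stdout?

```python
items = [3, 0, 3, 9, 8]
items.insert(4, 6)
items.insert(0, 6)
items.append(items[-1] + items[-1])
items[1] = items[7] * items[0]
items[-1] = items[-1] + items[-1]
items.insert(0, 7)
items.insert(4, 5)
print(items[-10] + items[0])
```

insert 6 at 4 → [3, 0, 3, 9, 6, 8]
insert 6 at 0 → [6, 3, 0, 3, 9, 6, 8]
append items[-1]+items[-1] = 8+8 = 16 → [6, 3, 0, 3, 9, 6, 8, 16]
items[1] = items[7]*items[0] = 16*6 = 96 → [6, 96, 0, 3, 9, 6, 8, 16]
items[-1] = items[-1]+items[-1] = 16+16 = 32 → [6, 96, 0, 3, 9, 6, 8, 32]
insert 7 at 0 → [7, 6, 96, 0, 3, 9, 6, 8, 32]
insert 5 at 4 → [7, 6, 96, 0, 5, 3, 9, 6, 8, 32]
items[-10]+items[0] = 7+7 = 14

14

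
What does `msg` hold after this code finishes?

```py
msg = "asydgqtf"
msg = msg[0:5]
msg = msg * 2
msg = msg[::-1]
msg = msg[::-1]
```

'asydgasydg'

slice [0:5] → 'asydg'
repeat ×2 → 'asydgasydg'
reverse → 'gdysagdysa'
reverse → 'asydgasydg'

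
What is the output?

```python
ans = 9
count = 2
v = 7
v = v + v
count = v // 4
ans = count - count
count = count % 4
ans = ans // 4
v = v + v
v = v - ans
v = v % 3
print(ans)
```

v = 7+7 = 14
count = 14//4 = 3
ans = 3-3 = 0
count = 3%4 = 3
ans = 0//4 = 0
v = 14+14 = 28
v = 28-0 = 28
v = 28%3 = 1

0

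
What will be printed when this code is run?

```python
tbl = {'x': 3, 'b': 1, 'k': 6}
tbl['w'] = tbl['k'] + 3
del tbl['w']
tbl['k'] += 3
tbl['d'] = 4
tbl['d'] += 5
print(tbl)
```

{'x': 3, 'b': 1, 'k': 9, 'd': 9}

tbl['w'] = tbl['k']+3 = 9 → {'x': 3, 'b': 1, 'k': 6, 'w': 9}
del 'w' → {'x': 3, 'b': 1, 'k': 6}
tbl['k'] = 6+3 = 9 → {'x': 3, 'b': 1, 'k': 9}
tbl['d'] = 4 → {'x': 3, 'b': 1, 'k': 9, 'd': 4}
tbl['d'] = 4+5 = 9 → {'x': 3, 'b': 1, 'k': 9, 'd': 9}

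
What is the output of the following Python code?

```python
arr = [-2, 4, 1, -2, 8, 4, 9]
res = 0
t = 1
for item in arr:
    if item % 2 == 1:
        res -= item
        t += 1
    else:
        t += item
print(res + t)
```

item=-2: not odd; t=-1
item=4: not odd; t=3
item=1: odd, res = 0-1 = -1; t=4
item=-2: not odd; t=2
item=8: not odd; t=10
item=4: not odd; t=14
item=9: odd, res = (-1)-9 = -10; t=15
res+t = (-10)+15 = 5

5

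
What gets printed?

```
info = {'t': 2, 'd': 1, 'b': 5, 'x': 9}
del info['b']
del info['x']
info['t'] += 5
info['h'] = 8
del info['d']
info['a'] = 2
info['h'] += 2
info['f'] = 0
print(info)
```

{'t': 7, 'h': 10, 'a': 2, 'f': 0}

del 'b' → {'t': 2, 'd': 1, 'x': 9}
del 'x' → {'t': 2, 'd': 1}
info['t'] = 2+5 = 7 → {'t': 7, 'd': 1}
info['h'] = 8 → {'t': 7, 'd': 1, 'h': 8}
del 'd' → {'t': 7, 'h': 8}
info['a'] = 2 → {'t': 7, 'h': 8, 'a': 2}
info['h'] = 8+2 = 10 → {'t': 7, 'h': 10, 'a': 2}
info['f'] = 0 → {'t': 7, 'h': 10, 'a': 2, 'f': 0}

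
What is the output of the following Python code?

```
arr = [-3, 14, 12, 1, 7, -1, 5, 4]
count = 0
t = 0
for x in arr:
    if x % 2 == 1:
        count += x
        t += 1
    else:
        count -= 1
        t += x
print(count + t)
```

41

x=-3: odd, count = 0+(-3) = -3; t=1
x=14: not odd, count = (-3)-1 = -4; t=15
x=12: not odd, count = (-4)-1 = -5; t=27
x=1: odd, count = (-5)+1 = -4; t=28
x=7: odd, count = (-4)+7 = 3; t=29
x=-1: odd, count = 3+(-1) = 2; t=30
x=5: odd, count = 2+5 = 7; t=31
x=4: not odd, count = 7-1 = 6; t=35
count+t = 6+35 = 41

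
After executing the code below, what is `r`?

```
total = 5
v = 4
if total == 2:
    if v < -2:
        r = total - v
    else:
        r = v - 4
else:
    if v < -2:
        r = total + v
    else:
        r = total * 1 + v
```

total=5, v=4
total == 2 is False; v < -2 is False
→ r = total * 1 + v = 9

9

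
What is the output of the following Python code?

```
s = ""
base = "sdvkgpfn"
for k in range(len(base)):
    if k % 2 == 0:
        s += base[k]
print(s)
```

svgf

k=0: add 's' → 's'
k=1: skip
k=2: add 'v' → 'sv'
k=3: skip
k=4: add 'g' → 'svg'
k=5: skip
k=6: add 'f' → 'svgf'
k=7: skip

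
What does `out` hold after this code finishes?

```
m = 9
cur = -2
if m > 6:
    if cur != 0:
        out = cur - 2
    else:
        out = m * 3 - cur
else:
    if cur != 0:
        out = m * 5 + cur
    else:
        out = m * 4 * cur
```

-4

m=9, cur=-2
m > 6 is True; cur != 0 is True
→ out = cur - 2 = -4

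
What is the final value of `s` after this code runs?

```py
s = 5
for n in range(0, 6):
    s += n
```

20

n=0: s = 5+0 = 5
n=1: s = 5+1 = 6
n=2: s = 6+2 = 8
n=3: s = 8+3 = 11
n=4: s = 11+4 = 15
n=5: s = 15+5 = 20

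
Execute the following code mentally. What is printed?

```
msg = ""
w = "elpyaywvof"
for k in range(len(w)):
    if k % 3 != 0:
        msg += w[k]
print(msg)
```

k=0: skip
k=1: add 'l' → 'l'
k=2: add 'p' → 'lp'
k=3: skip
k=4: add 'a' → 'lpa'
k=5: add 'y' → 'lpay'
k=6: skip
k=7: add 'v' → 'lpayv'
k=8: add 'o' → 'lpayvo'
k=9: skip

lpayvo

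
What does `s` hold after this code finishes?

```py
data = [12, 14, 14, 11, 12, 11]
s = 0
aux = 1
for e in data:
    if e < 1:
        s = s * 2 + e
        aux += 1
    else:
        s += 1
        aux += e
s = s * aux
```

e=12: not <1, s = 0+1 = 1; aux=13
e=14: not <1, s = 1+1 = 2; aux=27
e=14: not <1, s = 2+1 = 3; aux=41
e=11: not <1, s = 3+1 = 4; aux=52
e=12: not <1, s = 4+1 = 5; aux=64
e=11: not <1, s = 5+1 = 6; aux=75
s*aux = 6*75 = 450

450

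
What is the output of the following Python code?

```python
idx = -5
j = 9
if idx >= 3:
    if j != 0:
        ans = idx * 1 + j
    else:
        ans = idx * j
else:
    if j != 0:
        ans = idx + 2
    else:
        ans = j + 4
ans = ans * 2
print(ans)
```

-6

idx=-5, j=9
idx >= 3 is False; j != 0 is True
→ ans = idx + 2 = -3
ans = (-3)*2 = -6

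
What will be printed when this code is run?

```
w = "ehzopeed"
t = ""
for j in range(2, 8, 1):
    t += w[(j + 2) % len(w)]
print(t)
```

peedeh

j=2: add w[4]='p' → 'p'
j=3: add w[5]='e' → 'pe'
j=4: add w[6]='e' → 'pee'
j=5: add w[7]='d' → 'peed'
j=6: add w[0]='e' → 'peede'
j=7: add w[1]='h' → 'peedeh'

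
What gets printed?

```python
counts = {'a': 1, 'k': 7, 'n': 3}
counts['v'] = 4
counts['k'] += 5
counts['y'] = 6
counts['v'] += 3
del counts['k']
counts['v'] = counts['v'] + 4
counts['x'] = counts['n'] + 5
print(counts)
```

{'a': 1, 'n': 3, 'v': 11, 'y': 6, 'x': 8}

counts['v'] = 4 → {'a': 1, 'k': 7, 'n': 3, 'v': 4}
counts['k'] = 7+5 = 12 → {'a': 1, 'k': 12, 'n': 3, 'v': 4}
counts['y'] = 6 → {'a': 1, 'k': 12, 'n': 3, 'v': 4, 'y': 6}
counts['v'] = 4+3 = 7 → {'a': 1, 'k': 12, 'n': 3, 'v': 7, 'y': 6}
del 'k' → {'a': 1, 'n': 3, 'v': 7, 'y': 6}
counts['v'] = counts['v']+4 = 11 → {'a': 1, 'n': 3, 'v': 11, 'y': 6}
counts['x'] = counts['n']+5 = 8 → {'a': 1, 'n': 3, 'v': 11, 'y': 6, 'x': 8}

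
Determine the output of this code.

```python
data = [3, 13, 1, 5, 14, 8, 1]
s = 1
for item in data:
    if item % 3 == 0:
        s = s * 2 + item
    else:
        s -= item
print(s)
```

-37

item=3: %3==0, s = 1*2+3 = 5
item=13: not %3==0, s = 5-13 = -8
item=1: not %3==0, s = (-8)-1 = -9
item=5: not %3==0, s = (-9)-5 = -14
item=14: not %3==0, s = (-14)-14 = -28
item=8: not %3==0, s = (-28)-8 = -36
item=1: not %3==0, s = (-36)-1 = -37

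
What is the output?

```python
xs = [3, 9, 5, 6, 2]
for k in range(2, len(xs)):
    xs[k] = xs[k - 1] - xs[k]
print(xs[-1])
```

-4

k=2: xs[2] = 9-5 = 4 → [3, 9, 4, 6, 2]
k=3: xs[3] = 4-6 = -2 → [3, 9, 4, -2, 2]
k=4: xs[4] = (-2)-2 = -4 → [3, 9, 4, -2, -4]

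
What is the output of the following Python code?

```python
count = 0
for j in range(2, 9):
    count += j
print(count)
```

j=2: count = 0+2 = 2
j=3: count = 2+3 = 5
j=4: count = 5+4 = 9
j=5: count = 9+5 = 14
j=6: count = 14+6 = 20
j=7: count = 20+7 = 27
j=8: count = 27+8 = 35

35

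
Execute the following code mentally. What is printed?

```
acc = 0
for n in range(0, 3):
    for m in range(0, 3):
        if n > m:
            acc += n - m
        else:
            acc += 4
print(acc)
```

28

n=0,m=0: not 0>0, acc = 0+4 = 4
n=0,m=1: not 0>1, acc = 4+4 = 8
n=0,m=2: not 0>2, acc = 8+4 = 12
n=1,m=0: 1>0, acc = 12+1 = 13
n=1,m=1: not 1>1, acc = 13+4 = 17
n=1,m=2: not 1>2, acc = 17+4 = 21
n=2,m=0: 2>0, acc = 21+2 = 23
n=2,m=1: 2>1, acc = 23+1 = 24
n=2,m=2: not 2>2, acc = 24+4 = 28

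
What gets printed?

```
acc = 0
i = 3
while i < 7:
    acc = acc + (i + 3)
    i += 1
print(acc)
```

i=3: acc = 0+6 = 6
i=4: acc = 6+7 = 13
i=5: acc = 13+8 = 21
i=6: acc = 21+9 = 30

30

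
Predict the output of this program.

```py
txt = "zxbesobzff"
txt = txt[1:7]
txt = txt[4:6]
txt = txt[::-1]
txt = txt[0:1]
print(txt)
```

b

slice [1:7] → 'xbesob'
slice [4:6] → 'ob'
reverse → 'bo'
slice [0:1] → 'b'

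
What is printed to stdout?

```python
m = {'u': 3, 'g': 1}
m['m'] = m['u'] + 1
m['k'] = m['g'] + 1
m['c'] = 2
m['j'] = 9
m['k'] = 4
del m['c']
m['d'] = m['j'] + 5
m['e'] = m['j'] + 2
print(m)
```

m['m'] = m['u']+1 = 4 → {'u': 3, 'g': 1, 'm': 4}
m['k'] = m['g']+1 = 2 → {'u': 3, 'g': 1, 'm': 4, 'k': 2}
m['c'] = 2 → {'u': 3, 'g': 1, 'm': 4, 'k': 2, 'c': 2}
m['j'] = 9 → {'u': 3, 'g': 1, 'm': 4, 'k': 2, 'c': 2, 'j': 9}
m['k'] = 4 → {'u': 3, 'g': 1, 'm': 4, 'k': 4, 'c': 2, 'j': 9}
del 'c' → {'u': 3, 'g': 1, 'm': 4, 'k': 4, 'j': 9}
m['d'] = m['j']+5 = 14 → {'u': 3, 'g': 1, 'm': 4, 'k': 4, 'j': 9, 'd': 14}
m['e'] = m['j']+2 = 11 → {'u': 3, 'g': 1, 'm': 4, 'k': 4, 'j': 9, 'd': 14, 'e': 11}

{'u': 3, 'g': 1, 'm': 4, 'k': 4, 'j': 9, 'd': 14, 'e': 11}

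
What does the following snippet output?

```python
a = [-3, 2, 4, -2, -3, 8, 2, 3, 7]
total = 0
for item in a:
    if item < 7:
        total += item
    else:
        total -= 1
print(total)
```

item=-3: <7, total = 0+(-3) = -3
item=2: <7, total = (-3)+2 = -1
item=4: <7, total = (-1)+4 = 3
item=-2: <7, total = 3+(-2) = 1
item=-3: <7, total = 1+(-3) = -2
item=8: not <7, total = (-2)-1 = -3
item=2: <7, total = (-3)+2 = -1
item=3: <7, total = (-1)+3 = 2
item=7: not <7, total = 2-1 = 1

1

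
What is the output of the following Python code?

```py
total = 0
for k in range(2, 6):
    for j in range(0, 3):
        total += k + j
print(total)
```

k=2,j=0: total = 0+2 = 2
k=2,j=1: total = 2+3 = 5
k=2,j=2: total = 5+4 = 9
k=3,j=0: total = 9+3 = 12
k=3,j=1: total = 12+4 = 16
k=3,j=2: total = 16+5 = 21
k=4,j=0: total = 21+4 = 25
k=4,j=1: total = 25+5 = 30
k=4,j=2: total = 30+6 = 36
k=5,j=0: total = 36+5 = 41
k=5,j=1: total = 41+6 = 47
k=5,j=2: total = 47+7 = 54

54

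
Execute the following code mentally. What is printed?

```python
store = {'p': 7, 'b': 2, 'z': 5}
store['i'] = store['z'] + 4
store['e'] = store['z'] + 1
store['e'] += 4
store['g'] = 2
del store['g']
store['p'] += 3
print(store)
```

{'p': 10, 'b': 2, 'z': 5, 'i': 9, 'e': 10}

store['i'] = store['z']+4 = 9 → {'p': 7, 'b': 2, 'z': 5, 'i': 9}
store['e'] = store['z']+1 = 6 → {'p': 7, 'b': 2, 'z': 5, 'i': 9, 'e': 6}
store['e'] = 6+4 = 10 → {'p': 7, 'b': 2, 'z': 5, 'i': 9, 'e': 10}
store['g'] = 2 → {'p': 7, 'b': 2, 'z': 5, 'i': 9, 'e': 10, 'g': 2}
del 'g' → {'p': 7, 'b': 2, 'z': 5, 'i': 9, 'e': 10}
store['p'] = 7+3 = 10 → {'p': 10, 'b': 2, 'z': 5, 'i': 9, 'e': 10}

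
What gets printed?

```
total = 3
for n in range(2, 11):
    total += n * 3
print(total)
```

165

n=2: total = 3+2*3 = 9
n=3: total = 9+3*3 = 18
n=4: total = 18+4*3 = 30
n=5: total = 30+5*3 = 45
n=6: total = 45+6*3 = 63
n=7: total = 63+7*3 = 84
n=8: total = 84+8*3 = 108
n=9: total = 108+9*3 = 135
n=10: total = 135+10*3 = 165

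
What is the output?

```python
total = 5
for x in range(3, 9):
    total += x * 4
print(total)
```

137

x=3: total = 5+3*4 = 17
x=4: total = 17+4*4 = 33
x=5: total = 33+5*4 = 53
x=6: total = 53+6*4 = 77
x=7: total = 77+7*4 = 105
x=8: total = 105+8*4 = 137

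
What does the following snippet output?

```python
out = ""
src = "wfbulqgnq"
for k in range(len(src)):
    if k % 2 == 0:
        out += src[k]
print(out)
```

k=0: add 'w' → 'w'
k=1: skip
k=2: add 'b' → 'wb'
k=3: skip
k=4: add 'l' → 'wbl'
k=5: skip
k=6: add 'g' → 'wblg'
k=7: skip
k=8: add 'q' → 'wblgq'

wblgq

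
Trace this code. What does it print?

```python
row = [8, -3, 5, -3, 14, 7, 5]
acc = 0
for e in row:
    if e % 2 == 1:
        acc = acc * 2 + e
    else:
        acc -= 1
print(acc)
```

-37

e=8: not odd, acc = 0-1 = -1
e=-3: odd, acc = (-1)*2+(-3) = -5
e=5: odd, acc = (-5)*2+5 = -5
e=-3: odd, acc = (-5)*2+(-3) = -13
e=14: not odd, acc = (-13)-1 = -14
e=7: odd, acc = (-14)*2+7 = -21
e=5: odd, acc = (-21)*2+5 = -37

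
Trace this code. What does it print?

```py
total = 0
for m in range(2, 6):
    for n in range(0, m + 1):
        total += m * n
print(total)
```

139

m=2,n=0: total = 0+0 = 0
m=2,n=1: total = 0+2 = 2
m=2,n=2: total = 2+4 = 6
m=3,n=0: total = 6+0 = 6
m=3,n=1: total = 6+3 = 9
m=3,n=2: total = 9+6 = 15
m=3,n=3: total = 15+9 = 24
m=4,n=0: total = 24+0 = 24
m=4,n=1: total = 24+4 = 28
m=4,n=2: total = 28+8 = 36
m=4,n=3: total = 36+12 = 48
m=4,n=4: total = 48+16 = 64
m=5,n=0: total = 64+0 = 64
m=5,n=1: total = 64+5 = 69
m=5,n=2: total = 69+10 = 79
m=5,n=3: total = 79+15 = 94
m=5,n=4: total = 94+20 = 114
m=5,n=5: total = 114+25 = 139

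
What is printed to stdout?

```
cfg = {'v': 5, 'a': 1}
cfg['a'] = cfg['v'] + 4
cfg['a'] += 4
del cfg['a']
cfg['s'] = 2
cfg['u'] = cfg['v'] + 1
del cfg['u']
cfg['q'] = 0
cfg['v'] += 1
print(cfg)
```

{'v': 6, 's': 2, 'q': 0}

cfg['a'] = cfg['v']+4 = 9 → {'v': 5, 'a': 9}
cfg['a'] = 9+4 = 13 → {'v': 5, 'a': 13}
del 'a' → {'v': 5}
cfg['s'] = 2 → {'v': 5, 's': 2}
cfg['u'] = cfg['v']+1 = 6 → {'v': 5, 's': 2, 'u': 6}
del 'u' → {'v': 5, 's': 2}
cfg['q'] = 0 → {'v': 5, 's': 2, 'q': 0}
cfg['v'] = 5+1 = 6 → {'v': 6, 's': 2, 'q': 0}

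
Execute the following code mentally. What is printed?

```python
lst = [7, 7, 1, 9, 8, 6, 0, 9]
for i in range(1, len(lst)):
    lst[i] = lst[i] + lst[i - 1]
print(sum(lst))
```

i=1: lst[1] = 7+7 = 14 → [7, 14, 1, 9, 8, 6, 0, 9]
i=2: lst[2] = 1+14 = 15 → [7, 14, 15, 9, 8, 6, 0, 9]
i=3: lst[3] = 9+15 = 24 → [7, 14, 15, 24, 8, 6, 0, 9]
i=4: lst[4] = 8+24 = 32 → [7, 14, 15, 24, 32, 6, 0, 9]
i=5: lst[5] = 6+32 = 38 → [7, 14, 15, 24, 32, 38, 0, 9]
i=6: lst[6] = 0+38 = 38 → [7, 14, 15, 24, 32, 38, 38, 9]
i=7: lst[7] = 9+38 = 47 → [7, 14, 15, 24, 32, 38, 38, 47]
sum = 215

215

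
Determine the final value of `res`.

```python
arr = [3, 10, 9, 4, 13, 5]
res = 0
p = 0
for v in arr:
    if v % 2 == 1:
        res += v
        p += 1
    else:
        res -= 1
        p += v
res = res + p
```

v=3: odd, res = 0+3 = 3; p=1
v=10: not odd, res = 3-1 = 2; p=11
v=9: odd, res = 2+9 = 11; p=12
v=4: not odd, res = 11-1 = 10; p=16
v=13: odd, res = 10+13 = 23; p=17
v=5: odd, res = 23+5 = 28; p=18
res+p = 28+18 = 46

46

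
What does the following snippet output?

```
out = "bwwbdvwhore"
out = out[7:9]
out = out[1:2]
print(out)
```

o

slice [7:9] → 'ho'
slice [1:2] → 'o'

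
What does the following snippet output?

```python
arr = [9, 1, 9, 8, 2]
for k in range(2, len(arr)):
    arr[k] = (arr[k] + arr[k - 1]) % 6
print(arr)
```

k=2: arr[2] = (9+1)%6 = 4 → [9, 1, 4, 8, 2]
k=3: arr[3] = (8+4)%6 = 0 → [9, 1, 4, 0, 2]
k=4: arr[4] = (2+0)%6 = 2 → [9, 1, 4, 0, 2]

[9, 1, 4, 0, 2]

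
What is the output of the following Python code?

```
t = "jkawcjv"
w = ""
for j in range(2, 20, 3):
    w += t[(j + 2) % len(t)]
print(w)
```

j=2: add t[4]='c' → 'c'
j=5: add t[0]='j' → 'cj'
j=8: add t[3]='w' → 'cjw'
j=11: add t[6]='v' → 'cjwv'
j=14: add t[2]='a' → 'cjwva'
j=17: add t[5]='j' → 'cjwvaj'

cjwvaj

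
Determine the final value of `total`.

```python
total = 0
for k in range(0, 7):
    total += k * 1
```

k=0: total = 0+0*1 = 0
k=1: total = 0+1*1 = 1
k=2: total = 1+2*1 = 3
k=3: total = 3+3*1 = 6
k=4: total = 6+4*1 = 10
k=5: total = 10+5*1 = 15
k=6: total = 15+6*1 = 21

21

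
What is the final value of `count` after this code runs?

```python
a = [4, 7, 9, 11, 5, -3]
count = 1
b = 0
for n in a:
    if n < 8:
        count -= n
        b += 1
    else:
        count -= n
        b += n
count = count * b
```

-768

n=4: <8, count = 1-4 = -3; b=1
n=7: <8, count = (-3)-7 = -10; b=2
n=9: not <8, count = (-10)-9 = -19; b=11
n=11: not <8, count = (-19)-11 = -30; b=22
n=5: <8, count = (-30)-5 = -35; b=23
n=-3: <8, count = (-35)-(-3) = -32; b=24
count*b = (-32)*24 = -768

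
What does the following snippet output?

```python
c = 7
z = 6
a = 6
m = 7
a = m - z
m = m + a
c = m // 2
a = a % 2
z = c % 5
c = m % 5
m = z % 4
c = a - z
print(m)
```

0

a = 7-6 = 1
m = 7+1 = 8
c = 8//2 = 4
a = 1%2 = 1
z = 4%5 = 4
c = 8%5 = 3
m = 4%4 = 0
c = 1-4 = -3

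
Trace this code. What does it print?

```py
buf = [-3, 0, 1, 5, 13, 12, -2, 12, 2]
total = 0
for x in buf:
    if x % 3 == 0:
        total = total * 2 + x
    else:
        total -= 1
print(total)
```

-3

x=-3: %3==0, total = 0*2+(-3) = -3
x=0: %3==0, total = (-3)*2+0 = -6
x=1: not %3==0, total = (-6)-1 = -7
x=5: not %3==0, total = (-7)-1 = -8
x=13: not %3==0, total = (-8)-1 = -9
x=12: %3==0, total = (-9)*2+12 = -6
x=-2: not %3==0, total = (-6)-1 = -7
x=12: %3==0, total = (-7)*2+12 = -2
x=2: not %3==0, total = (-2)-1 = -3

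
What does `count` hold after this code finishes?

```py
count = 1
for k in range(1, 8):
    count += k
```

29

k=1: count = 1+1 = 2
k=2: count = 2+2 = 4
k=3: count = 4+3 = 7
k=4: count = 7+4 = 11
k=5: count = 11+5 = 16
k=6: count = 16+6 = 22
k=7: count = 22+7 = 29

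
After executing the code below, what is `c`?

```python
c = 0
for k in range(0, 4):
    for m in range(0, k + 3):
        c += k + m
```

66

k=0,m=0: c = 0+0 = 0
k=0,m=1: c = 0+1 = 1
k=0,m=2: c = 1+2 = 3
k=1,m=0: c = 3+1 = 4
k=1,m=1: c = 4+2 = 6
k=1,m=2: c = 6+3 = 9
k=1,m=3: c = 9+4 = 13
k=2,m=0: c = 13+2 = 15
k=2,m=1: c = 15+3 = 18
k=2,m=2: c = 18+4 = 22
k=2,m=3: c = 22+5 = 27
k=2,m=4: c = 27+6 = 33
k=3,m=0: c = 33+3 = 36
k=3,m=1: c = 36+4 = 40
k=3,m=2: c = 40+5 = 45
k=3,m=3: c = 45+6 = 51
k=3,m=4: c = 51+7 = 58
k=3,m=5: c = 58+8 = 66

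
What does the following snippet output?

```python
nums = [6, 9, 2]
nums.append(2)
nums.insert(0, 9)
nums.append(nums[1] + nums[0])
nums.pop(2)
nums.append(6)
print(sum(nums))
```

append 2 → [6, 9, 2, 2]
insert 9 at 0 → [9, 6, 9, 2, 2]
append nums[1]+nums[0] = 6+9 = 15 → [9, 6, 9, 2, 2, 15]
pop(2) removes 9 → [9, 6, 2, 2, 15]
append 6 → [9, 6, 2, 2, 15, 6]
sum = 40

40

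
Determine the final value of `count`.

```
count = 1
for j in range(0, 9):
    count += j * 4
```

j=0: count = 1+0*4 = 1
j=1: count = 1+1*4 = 5
j=2: count = 5+2*4 = 13
j=3: count = 13+3*4 = 25
j=4: count = 25+4*4 = 41
j=5: count = 41+5*4 = 61
j=6: count = 61+6*4 = 85
j=7: count = 85+7*4 = 113
j=8: count = 113+8*4 = 145

145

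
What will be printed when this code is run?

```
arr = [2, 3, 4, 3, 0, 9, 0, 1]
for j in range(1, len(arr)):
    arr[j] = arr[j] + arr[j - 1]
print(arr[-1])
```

22

j=1: arr[1] = 3+2 = 5 → [2, 5, 4, 3, 0, 9, 0, 1]
j=2: arr[2] = 4+5 = 9 → [2, 5, 9, 3, 0, 9, 0, 1]
j=3: arr[3] = 3+9 = 12 → [2, 5, 9, 12, 0, 9, 0, 1]
j=4: arr[4] = 0+12 = 12 → [2, 5, 9, 12, 12, 9, 0, 1]
j=5: arr[5] = 9+12 = 21 → [2, 5, 9, 12, 12, 21, 0, 1]
j=6: arr[6] = 0+21 = 21 → [2, 5, 9, 12, 12, 21, 21, 1]
j=7: arr[7] = 1+21 = 22 → [2, 5, 9, 12, 12, 21, 21, 22]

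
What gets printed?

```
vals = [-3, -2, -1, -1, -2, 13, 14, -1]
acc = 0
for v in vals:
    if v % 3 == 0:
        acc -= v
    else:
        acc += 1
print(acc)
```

10

v=-3: %3==0, acc = 0-(-3) = 3
v=-2: not %3==0, acc = 3+1 = 4
v=-1: not %3==0, acc = 4+1 = 5
v=-1: not %3==0, acc = 5+1 = 6
v=-2: not %3==0, acc = 6+1 = 7
v=13: not %3==0, acc = 7+1 = 8
v=14: not %3==0, acc = 8+1 = 9
v=-1: not %3==0, acc = 9+1 = 10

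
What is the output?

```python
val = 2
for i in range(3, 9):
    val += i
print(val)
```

35

i=3: val = 2+3 = 5
i=4: val = 5+4 = 9
i=5: val = 9+5 = 14
i=6: val = 14+6 = 20
i=7: val = 20+7 = 27
i=8: val = 27+8 = 35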